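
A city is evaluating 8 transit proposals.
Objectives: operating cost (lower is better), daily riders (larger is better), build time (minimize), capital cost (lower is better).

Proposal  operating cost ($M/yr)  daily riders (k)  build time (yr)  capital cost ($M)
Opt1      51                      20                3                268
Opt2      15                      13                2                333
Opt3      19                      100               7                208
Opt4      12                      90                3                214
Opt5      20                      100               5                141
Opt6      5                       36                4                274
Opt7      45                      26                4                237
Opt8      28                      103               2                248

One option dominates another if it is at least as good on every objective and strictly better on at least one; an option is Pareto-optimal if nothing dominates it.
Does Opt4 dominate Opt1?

Opt4 vs Opt1: operating cost 12≤51, daily riders 90≥20, build time 3≤3, capital cost 214≤268 — Opt4 is at least as good on every objective with at least one strict improvement.

Yes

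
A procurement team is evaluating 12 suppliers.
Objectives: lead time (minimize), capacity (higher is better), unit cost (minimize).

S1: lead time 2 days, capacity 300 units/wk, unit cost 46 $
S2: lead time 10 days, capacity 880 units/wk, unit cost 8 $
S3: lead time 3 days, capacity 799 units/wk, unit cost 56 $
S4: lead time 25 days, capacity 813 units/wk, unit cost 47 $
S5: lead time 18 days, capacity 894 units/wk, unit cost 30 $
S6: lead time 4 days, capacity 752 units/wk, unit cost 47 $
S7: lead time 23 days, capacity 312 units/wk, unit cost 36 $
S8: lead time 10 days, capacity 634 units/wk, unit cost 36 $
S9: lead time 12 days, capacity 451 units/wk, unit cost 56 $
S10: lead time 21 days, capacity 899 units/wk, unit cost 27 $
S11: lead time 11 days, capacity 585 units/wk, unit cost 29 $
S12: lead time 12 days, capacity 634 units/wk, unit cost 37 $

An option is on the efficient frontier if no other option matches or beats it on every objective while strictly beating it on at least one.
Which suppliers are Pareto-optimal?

S1: not dominated (best lead time).
S2: not dominated (best unit cost).
S3: not dominated.
S4: dominated by S2 (lead time 10≤25, capacity 880≥813, unit cost 8≤47).
S5: not dominated.
S6: not dominated.
S7: dominated by S2 (lead time 10≤23, capacity 880≥312, unit cost 8≤36).
S8: dominated by S2 (lead time 10≤10, capacity 880≥634, unit cost 8≤36).
S9: dominated by S2 (lead time 10≤12, capacity 880≥451, unit cost 8≤56).
S10: not dominated (best capacity).
S11: dominated by S2 (lead time 10≤11, capacity 880≥585, unit cost 8≤29).
S12: dominated by S2 (lead time 10≤12, capacity 880≥634, unit cost 8≤37).

S1, S2, S3, S5, S6, S10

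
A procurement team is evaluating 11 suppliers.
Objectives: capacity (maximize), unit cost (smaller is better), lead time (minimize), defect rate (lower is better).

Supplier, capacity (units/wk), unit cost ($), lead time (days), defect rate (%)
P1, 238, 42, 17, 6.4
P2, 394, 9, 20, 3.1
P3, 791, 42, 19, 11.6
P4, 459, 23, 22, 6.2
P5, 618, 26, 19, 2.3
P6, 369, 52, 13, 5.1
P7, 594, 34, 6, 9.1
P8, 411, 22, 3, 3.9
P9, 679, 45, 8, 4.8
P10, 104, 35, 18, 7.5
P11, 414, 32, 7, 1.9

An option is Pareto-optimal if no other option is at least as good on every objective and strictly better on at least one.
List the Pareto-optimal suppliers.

P2, P3, P4, P5, P7, P8, P9, P11

P1: dominated by P8 (capacity 411≥238, unit cost 22≤42, lead time 3≤17, defect rate 3.9≤6.4).
P2: not dominated (best unit cost).
P3: not dominated (best capacity).
P4: not dominated.
P5: not dominated.
P6: dominated by P8 (capacity 411≥369, unit cost 22≤52, lead time 3≤13, defect rate 3.9≤5.1).
P7: not dominated.
P8: not dominated (best lead time).
P9: not dominated.
P10: dominated by P8 (capacity 411≥104, unit cost 22≤35, lead time 3≤18, defect rate 3.9≤7.5).
P11: not dominated (best defect rate).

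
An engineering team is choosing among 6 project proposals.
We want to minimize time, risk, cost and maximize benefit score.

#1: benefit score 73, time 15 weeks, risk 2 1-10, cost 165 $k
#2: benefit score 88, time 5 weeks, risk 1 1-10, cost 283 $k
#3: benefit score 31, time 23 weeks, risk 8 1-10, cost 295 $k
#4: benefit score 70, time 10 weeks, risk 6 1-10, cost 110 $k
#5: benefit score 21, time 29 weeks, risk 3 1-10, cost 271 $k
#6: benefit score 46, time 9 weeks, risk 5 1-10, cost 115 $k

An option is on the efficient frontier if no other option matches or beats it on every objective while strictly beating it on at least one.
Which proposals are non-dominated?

#1: not dominated.
#2: not dominated (best benefit score).
#3: dominated by #1 (benefit score 73≥31, time 15≤23, risk 2≤8, cost 165≤295).
#4: not dominated (best cost).
#5: dominated by #1 (benefit score 73≥21, time 15≤29, risk 2≤3, cost 165≤271).
#6: not dominated.

#1, #2, #4, #6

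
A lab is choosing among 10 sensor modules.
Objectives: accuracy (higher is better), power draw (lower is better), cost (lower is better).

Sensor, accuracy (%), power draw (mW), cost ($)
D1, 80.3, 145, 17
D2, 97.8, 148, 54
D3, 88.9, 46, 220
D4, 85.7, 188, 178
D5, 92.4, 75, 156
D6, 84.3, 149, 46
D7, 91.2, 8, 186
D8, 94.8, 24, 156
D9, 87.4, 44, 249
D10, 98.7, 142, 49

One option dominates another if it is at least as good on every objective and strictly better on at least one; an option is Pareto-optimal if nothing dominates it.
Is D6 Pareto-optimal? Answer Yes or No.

D1: worse on accuracy (80.3 vs 84.3).
D2: worse on cost (54 vs 46).
D3: worse on cost (220 vs 46).
D4: worse on power draw (188 vs 149).
D5: worse on cost (156 vs 46).
D7: worse on cost (186 vs 46).
D8: worse on cost (156 vs 46).
D9: worse on cost (249 vs 46).
D10: worse on cost (49 vs 46).
No option is at least as good as D6 on every objective and strictly better on one.

Yes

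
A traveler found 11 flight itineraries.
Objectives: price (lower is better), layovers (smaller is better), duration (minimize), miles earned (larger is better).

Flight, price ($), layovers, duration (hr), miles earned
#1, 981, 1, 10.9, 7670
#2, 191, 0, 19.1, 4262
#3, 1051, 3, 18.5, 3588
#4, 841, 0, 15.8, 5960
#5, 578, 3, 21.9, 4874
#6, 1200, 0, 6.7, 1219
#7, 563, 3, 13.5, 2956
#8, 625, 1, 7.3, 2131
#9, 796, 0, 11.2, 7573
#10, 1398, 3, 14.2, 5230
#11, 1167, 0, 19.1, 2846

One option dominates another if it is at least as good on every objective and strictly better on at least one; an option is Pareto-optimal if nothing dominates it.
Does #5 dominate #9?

#5 vs #9: #5 is worse on layovers (3 vs 0), so it does not dominate #9.

No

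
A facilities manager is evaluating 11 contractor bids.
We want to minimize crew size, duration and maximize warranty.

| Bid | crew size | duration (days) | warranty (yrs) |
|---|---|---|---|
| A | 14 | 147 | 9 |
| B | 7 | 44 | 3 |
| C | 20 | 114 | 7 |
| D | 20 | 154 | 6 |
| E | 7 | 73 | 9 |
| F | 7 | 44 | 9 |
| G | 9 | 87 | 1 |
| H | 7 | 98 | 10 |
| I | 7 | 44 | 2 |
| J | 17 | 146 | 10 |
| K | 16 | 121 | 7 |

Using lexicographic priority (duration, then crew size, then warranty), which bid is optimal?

F

First minimize duration: best is 44, kept {B, F, I}.
Then minimize crew size: best is 7, kept {B, F, I}.
Then maximize warranty: best is 9, kept {F}.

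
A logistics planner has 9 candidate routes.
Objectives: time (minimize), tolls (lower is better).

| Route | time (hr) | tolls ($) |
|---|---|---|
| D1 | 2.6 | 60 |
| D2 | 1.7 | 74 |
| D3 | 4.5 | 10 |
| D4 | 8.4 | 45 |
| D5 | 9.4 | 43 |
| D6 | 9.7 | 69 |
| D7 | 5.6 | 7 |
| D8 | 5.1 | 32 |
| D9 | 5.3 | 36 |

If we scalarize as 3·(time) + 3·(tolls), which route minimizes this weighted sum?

D1: 3·2.6 + 3·60 = 187.8
D2: 3·1.7 + 3·74 = 227.1
D3: 3·4.5 + 3·10 = 43.5
D4: 3·8.4 + 3·45 = 160.2
D5: 3·9.4 + 3·43 = 157.2
D6: 3·9.7 + 3·69 = 236.1
D7: 3·5.6 + 3·7 = 37.8
D8: 3·5.1 + 3·32 = 111.3
D9: 3·5.3 + 3·36 = 123.9
Lowest: D7 at 37.8.

D7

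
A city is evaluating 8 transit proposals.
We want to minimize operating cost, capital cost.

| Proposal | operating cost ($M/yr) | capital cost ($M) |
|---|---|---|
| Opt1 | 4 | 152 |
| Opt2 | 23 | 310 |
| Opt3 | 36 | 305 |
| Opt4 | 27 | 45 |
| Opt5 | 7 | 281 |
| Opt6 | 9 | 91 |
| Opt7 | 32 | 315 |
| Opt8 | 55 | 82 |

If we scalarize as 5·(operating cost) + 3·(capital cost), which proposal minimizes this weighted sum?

Opt4

Opt1: 5·4 + 3·152 = 476
Opt2: 5·23 + 3·310 = 1045
Opt3: 5·36 + 3·305 = 1095
Opt4: 5·27 + 3·45 = 270
Opt5: 5·7 + 3·281 = 878
Opt6: 5·9 + 3·91 = 318
Opt7: 5·32 + 3·315 = 1105
Opt8: 5·55 + 3·82 = 521
Lowest: Opt4 at 270.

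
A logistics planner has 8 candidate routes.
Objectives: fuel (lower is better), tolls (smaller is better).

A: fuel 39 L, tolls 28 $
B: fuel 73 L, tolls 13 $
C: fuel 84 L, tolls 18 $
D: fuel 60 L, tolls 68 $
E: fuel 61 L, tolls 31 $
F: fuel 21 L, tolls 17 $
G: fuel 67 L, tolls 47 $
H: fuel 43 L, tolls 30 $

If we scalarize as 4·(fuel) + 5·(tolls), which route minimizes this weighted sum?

F

A: 4·39 + 5·28 = 296
B: 4·73 + 5·13 = 357
C: 4·84 + 5·18 = 426
D: 4·60 + 5·68 = 580
E: 4·61 + 5·31 = 399
F: 4·21 + 5·17 = 169
G: 4·67 + 5·47 = 503
H: 4·43 + 5·30 = 322
Lowest: F at 169.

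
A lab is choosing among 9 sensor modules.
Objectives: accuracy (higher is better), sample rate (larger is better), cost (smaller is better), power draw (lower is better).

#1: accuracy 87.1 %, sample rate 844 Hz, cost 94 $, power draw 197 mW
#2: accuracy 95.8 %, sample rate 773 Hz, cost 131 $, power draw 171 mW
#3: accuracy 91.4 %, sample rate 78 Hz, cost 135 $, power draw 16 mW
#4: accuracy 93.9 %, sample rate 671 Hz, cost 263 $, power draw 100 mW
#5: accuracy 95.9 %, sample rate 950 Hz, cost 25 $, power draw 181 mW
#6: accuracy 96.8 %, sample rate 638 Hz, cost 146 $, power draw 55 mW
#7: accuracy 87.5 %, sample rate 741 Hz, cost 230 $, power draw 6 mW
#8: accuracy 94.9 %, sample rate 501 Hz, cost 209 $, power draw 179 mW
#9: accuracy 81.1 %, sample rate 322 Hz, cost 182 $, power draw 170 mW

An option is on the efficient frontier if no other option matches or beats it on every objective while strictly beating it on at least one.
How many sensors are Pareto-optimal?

#1: dominated by #5 (accuracy 95.9≥87.1, sample rate 950≥844, cost 25≤94, power draw 181≤197).
#2: not dominated.
#3: not dominated.
#4: not dominated.
#5: not dominated (best sample rate).
#6: not dominated (best accuracy).
#7: not dominated (best power draw).
#8: dominated by #2 (accuracy 95.8≥94.9, sample rate 773≥501, cost 131≤209, power draw 171≤179).
#9: dominated by #6 (accuracy 96.8≥81.1, sample rate 638≥322, cost 146≤182, power draw 55≤170).
Pareto-optimal: #2, #3, #4, #5, #6, #7 → 6.

6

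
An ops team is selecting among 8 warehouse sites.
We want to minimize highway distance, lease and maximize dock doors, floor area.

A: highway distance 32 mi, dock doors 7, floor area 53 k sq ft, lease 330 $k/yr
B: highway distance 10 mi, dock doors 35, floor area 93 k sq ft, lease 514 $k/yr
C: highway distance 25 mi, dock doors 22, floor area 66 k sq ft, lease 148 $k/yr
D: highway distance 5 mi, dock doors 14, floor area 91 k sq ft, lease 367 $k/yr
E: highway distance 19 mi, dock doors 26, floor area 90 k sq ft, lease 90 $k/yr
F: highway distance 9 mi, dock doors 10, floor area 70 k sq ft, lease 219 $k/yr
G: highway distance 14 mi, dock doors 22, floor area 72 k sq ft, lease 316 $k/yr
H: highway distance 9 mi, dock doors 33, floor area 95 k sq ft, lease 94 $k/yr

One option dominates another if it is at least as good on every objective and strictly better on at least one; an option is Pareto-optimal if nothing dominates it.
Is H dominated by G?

G vs H: G is worse on highway distance (14 vs 9), so it does not dominate H.

No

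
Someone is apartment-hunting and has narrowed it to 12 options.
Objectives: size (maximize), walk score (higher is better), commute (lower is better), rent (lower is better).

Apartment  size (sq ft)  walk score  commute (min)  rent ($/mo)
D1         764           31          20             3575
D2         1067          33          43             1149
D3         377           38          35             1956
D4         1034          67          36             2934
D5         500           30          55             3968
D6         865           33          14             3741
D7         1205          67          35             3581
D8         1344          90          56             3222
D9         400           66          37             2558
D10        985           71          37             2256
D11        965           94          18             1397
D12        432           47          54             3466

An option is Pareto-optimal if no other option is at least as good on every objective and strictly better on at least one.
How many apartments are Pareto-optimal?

7

D1: dominated by D11 (size 965≥764, walk score 94≥31, commute 18≤20, rent 1397≤3575).
D2: not dominated (best rent).
D3: dominated by D11 (size 965≥377, walk score 94≥38, commute 18≤35, rent 1397≤1956).
D4: not dominated.
D5: dominated by D1 (size 764≥500, walk score 31≥30, commute 20≤55, rent 3575≤3968).
D6: not dominated (best commute).
D7: not dominated.
D8: not dominated (best size).
D9: dominated by D10 (size 985≥400, walk score 71≥66, commute 37≤37, rent 2256≤2558).
D10: not dominated.
D11: not dominated (best walk score).
D12: dominated by D4 (size 1034≥432, walk score 67≥47, commute 36≤54, rent 2934≤3466).
Pareto-optimal: D2, D4, D6, D7, D8, D10, D11 → 7.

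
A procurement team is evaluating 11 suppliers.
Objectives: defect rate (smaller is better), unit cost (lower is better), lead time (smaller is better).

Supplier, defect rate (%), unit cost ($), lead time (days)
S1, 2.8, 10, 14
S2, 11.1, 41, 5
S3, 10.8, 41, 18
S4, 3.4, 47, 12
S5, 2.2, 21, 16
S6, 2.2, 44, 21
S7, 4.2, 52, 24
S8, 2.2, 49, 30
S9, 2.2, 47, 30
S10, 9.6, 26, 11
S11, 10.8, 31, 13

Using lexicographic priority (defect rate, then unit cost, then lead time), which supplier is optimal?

S5

First minimize defect rate: best is 2.2, kept {S5, S6, S8, S9}.
Then minimize unit cost: best is 21, kept {S5}.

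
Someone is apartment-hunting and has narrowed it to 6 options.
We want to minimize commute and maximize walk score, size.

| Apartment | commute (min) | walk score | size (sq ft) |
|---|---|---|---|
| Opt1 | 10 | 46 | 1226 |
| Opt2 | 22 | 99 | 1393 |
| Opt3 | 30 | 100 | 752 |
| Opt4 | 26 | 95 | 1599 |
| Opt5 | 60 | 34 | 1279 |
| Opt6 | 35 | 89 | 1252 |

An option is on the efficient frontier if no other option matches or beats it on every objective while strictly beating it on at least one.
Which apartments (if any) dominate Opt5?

Opt2, Opt4

Opt2: commute 22≤60, walk score 99≥34, size 1393≥1279 — dominates Opt5.
Opt4: commute 26≤60, walk score 95≥34, size 1599≥1279 — dominates Opt5.
Others (Opt1, Opt3, Opt6) are each worse than Opt5 on at least one objective.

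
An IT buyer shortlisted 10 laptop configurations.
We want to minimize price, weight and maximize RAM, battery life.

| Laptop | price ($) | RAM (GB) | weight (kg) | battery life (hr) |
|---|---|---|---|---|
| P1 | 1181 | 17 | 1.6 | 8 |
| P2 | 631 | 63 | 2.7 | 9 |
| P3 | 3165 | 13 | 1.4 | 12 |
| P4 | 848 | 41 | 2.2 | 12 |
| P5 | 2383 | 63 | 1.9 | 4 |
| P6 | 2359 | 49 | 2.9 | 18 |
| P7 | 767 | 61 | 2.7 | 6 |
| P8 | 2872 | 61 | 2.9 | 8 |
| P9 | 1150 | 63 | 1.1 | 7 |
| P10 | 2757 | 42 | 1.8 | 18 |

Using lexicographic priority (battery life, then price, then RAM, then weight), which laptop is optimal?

P6

First maximize battery life: best is 18, kept {P6, P10}.
Then minimize price: best is 2359, kept {P6}.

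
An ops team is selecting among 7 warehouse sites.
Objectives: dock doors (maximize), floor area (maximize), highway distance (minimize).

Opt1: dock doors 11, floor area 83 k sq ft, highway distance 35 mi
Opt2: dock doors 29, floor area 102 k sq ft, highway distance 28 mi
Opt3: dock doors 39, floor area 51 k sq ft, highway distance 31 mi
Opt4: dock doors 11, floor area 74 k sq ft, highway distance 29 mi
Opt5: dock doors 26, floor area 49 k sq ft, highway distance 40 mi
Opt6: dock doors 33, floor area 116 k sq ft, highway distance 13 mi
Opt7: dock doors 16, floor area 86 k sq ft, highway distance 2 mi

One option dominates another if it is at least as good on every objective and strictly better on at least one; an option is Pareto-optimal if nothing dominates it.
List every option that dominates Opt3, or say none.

none

Opt1: worse on dock doors (11 vs 39).
Opt2: worse on dock doors (29 vs 39).
Opt4: worse on dock doors (11 vs 39).
Opt5: worse on dock doors (26 vs 39).
Opt6: worse on dock doors (33 vs 39).
Opt7: worse on dock doors (16 vs 39).
No option dominates Opt3.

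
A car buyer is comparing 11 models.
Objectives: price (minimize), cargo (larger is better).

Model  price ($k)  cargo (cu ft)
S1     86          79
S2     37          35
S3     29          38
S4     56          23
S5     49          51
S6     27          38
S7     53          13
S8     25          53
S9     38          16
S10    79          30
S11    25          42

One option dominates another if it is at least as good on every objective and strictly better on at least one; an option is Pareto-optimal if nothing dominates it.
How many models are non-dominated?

S1: not dominated (best cargo).
S2: dominated by S3 (price 29≤37, cargo 38≥35).
S3: dominated by S6 (price 27≤29, cargo 38≥38).
S4: dominated by S2 (price 37≤56, cargo 35≥23).
S5: dominated by S8 (price 25≤49, cargo 53≥51).
S6: dominated by S8 (price 25≤27, cargo 53≥38).
S7: dominated by S2 (price 37≤53, cargo 35≥13).
S8: not dominated.
S9: dominated by S2 (price 37≤38, cargo 35≥16).
S10: dominated by S2 (price 37≤79, cargo 35≥30).
S11: dominated by S8 (price 25≤25, cargo 53≥42).
Pareto-optimal: S1, S8 → 2.

2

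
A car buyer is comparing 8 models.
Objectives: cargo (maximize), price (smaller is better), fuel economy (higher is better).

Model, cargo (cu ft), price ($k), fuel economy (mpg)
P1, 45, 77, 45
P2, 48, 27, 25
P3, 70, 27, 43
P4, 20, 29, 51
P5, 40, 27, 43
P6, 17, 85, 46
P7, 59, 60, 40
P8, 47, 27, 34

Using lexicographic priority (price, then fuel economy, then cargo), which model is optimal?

First minimize price: best is 27, kept {P2, P3, P5, P8}.
Then maximize fuel economy: best is 43, kept {P3, P5}.
Then maximize cargo: best is 70, kept {P3}.

P3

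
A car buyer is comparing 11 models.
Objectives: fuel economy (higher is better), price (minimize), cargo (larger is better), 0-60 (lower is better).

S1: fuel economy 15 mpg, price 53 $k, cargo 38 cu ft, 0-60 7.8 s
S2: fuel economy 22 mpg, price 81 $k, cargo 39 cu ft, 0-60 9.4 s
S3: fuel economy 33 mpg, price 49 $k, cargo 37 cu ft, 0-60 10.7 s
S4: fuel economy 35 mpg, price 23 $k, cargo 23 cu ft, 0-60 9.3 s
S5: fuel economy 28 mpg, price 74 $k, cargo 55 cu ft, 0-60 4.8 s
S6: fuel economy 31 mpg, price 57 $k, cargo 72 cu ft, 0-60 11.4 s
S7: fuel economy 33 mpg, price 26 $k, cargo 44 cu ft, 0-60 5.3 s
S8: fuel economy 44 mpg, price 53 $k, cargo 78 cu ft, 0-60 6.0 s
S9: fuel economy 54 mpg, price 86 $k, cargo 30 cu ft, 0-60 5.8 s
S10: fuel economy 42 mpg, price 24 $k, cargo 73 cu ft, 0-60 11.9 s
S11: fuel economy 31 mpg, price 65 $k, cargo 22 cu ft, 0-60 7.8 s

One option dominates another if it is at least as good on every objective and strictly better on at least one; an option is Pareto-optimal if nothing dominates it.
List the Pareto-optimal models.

S4, S5, S7, S8, S9, S10

S1: dominated by S7 (fuel economy 33≥15, price 26≤53, cargo 44≥38, 0-60 5.3≤7.8).
S2: dominated by S5 (fuel economy 28≥22, price 74≤81, cargo 55≥39, 0-60 4.8≤9.4).
S3: dominated by S7 (fuel economy 33≥33, price 26≤49, cargo 44≥37, 0-60 5.3≤10.7).
S4: not dominated (best price).
S5: not dominated (best 0-60).
S6: dominated by S8 (fuel economy 44≥31, price 53≤57, cargo 78≥72, 0-60 6.0≤11.4).
S7: not dominated.
S8: not dominated (best cargo).
S9: not dominated (best fuel economy).
S10: not dominated.
S11: dominated by S7 (fuel economy 33≥31, price 26≤65, cargo 44≥22, 0-60 5.3≤7.8).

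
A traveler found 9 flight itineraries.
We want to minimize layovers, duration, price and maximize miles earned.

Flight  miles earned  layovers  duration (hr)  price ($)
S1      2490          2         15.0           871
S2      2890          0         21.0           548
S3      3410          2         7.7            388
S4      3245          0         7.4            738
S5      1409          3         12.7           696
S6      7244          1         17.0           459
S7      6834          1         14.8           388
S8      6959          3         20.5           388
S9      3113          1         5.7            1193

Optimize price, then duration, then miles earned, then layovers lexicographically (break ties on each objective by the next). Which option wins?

First minimize price: best is 388, kept {S3, S7, S8}.
Then minimize duration: best is 7.7, kept {S3}.

S3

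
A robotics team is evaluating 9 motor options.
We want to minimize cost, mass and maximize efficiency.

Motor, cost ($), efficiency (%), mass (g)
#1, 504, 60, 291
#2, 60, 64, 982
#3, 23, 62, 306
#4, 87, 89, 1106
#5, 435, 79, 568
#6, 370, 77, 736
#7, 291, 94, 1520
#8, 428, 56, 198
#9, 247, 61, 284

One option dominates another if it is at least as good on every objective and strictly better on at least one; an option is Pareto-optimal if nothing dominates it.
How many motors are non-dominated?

#1: dominated by #9 (cost 247≤504, efficiency 61≥60, mass 284≤291).
#2: not dominated.
#3: not dominated (best cost).
#4: not dominated.
#5: not dominated.
#6: not dominated.
#7: not dominated (best efficiency).
#8: not dominated (best mass).
#9: not dominated.
Pareto-optimal: #2, #3, #4, #5, #6, #7, #8, #9 → 8.

8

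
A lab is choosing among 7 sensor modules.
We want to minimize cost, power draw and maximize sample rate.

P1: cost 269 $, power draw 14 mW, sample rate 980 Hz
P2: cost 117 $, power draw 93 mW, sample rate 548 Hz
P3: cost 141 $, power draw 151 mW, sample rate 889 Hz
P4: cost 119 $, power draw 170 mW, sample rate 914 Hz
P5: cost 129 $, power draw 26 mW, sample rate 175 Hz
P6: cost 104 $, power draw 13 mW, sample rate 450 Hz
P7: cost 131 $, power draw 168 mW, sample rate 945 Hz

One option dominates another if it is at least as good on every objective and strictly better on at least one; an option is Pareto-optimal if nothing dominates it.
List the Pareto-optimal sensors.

P1: not dominated (best sample rate).
P2: not dominated.
P3: not dominated.
P4: not dominated.
P5: dominated by P6 (cost 104≤129, power draw 13≤26, sample rate 450≥175).
P6: not dominated (best cost).
P7: not dominated.

P1, P2, P3, P4, P6, P7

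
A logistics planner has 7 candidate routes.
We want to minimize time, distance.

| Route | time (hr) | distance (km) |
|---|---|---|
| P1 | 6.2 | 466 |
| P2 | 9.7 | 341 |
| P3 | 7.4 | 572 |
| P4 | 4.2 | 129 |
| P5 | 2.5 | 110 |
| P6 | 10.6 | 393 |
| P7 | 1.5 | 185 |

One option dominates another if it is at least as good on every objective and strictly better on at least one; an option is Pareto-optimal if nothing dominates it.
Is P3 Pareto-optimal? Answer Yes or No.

P1 vs P3: time 6.2≤7.4, distance 466≤572 — P1 is at least as good on every objective and strictly better on at least one, so P1 dominates P3.

No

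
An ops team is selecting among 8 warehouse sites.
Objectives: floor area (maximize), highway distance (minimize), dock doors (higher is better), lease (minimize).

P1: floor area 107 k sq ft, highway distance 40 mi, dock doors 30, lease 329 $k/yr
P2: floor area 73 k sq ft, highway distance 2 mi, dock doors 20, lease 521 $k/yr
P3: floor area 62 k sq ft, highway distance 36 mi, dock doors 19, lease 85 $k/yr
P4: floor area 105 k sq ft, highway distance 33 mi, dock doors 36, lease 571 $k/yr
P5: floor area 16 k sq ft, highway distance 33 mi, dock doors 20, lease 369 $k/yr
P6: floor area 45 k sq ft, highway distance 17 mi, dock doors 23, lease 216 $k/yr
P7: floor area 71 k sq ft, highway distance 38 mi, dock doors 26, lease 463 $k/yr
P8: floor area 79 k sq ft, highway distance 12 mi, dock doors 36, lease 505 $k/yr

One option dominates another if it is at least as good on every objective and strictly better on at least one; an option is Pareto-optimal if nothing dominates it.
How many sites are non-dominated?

P1: not dominated (best floor area).
P2: not dominated (best highway distance).
P3: not dominated (best lease).
P4: not dominated.
P5: dominated by P6 (floor area 45≥16, highway distance 17≤33, dock doors 23≥20, lease 216≤369).
P6: not dominated.
P7: not dominated.
P8: not dominated.
Pareto-optimal: P1, P2, P3, P4, P6, P7, P8 → 7.

7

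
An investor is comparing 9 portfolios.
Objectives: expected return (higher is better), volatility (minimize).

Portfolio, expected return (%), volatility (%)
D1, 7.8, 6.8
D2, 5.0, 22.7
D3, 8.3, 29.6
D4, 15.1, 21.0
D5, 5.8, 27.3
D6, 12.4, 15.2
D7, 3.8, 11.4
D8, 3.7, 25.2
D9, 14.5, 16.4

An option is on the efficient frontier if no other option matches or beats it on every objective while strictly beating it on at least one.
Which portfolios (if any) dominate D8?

D1, D2, D4, D6, D7, D9

D1: expected return 7.8≥3.7, volatility 6.8≤25.2 — dominates D8.
D2: expected return 5.0≥3.7, volatility 22.7≤25.2 — dominates D8.
D4: expected return 15.1≥3.7, volatility 21.0≤25.2 — dominates D8.
D6: expected return 12.4≥3.7, volatility 15.2≤25.2 — dominates D8.
D7: expected return 3.8≥3.7, volatility 11.4≤25.2 — dominates D8.
D9: expected return 14.5≥3.7, volatility 16.4≤25.2 — dominates D8.
Others (D3, D5) are each worse than D8 on at least one objective.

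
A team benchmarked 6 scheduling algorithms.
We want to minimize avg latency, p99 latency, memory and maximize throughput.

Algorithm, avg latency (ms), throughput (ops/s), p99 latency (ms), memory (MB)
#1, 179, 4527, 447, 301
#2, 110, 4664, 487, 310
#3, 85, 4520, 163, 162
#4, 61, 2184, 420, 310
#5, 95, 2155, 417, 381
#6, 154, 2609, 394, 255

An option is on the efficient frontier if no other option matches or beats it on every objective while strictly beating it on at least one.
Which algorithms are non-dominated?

#1, #2, #3, #4

#1: not dominated.
#2: not dominated (best throughput).
#3: not dominated (best p99 latency).
#4: not dominated (best avg latency).
#5: dominated by #3 (avg latency 85≤95, throughput 4520≥2155, p99 latency 163≤417, memory 162≤381).
#6: dominated by #3 (avg latency 85≤154, throughput 4520≥2609, p99 latency 163≤394, memory 162≤255).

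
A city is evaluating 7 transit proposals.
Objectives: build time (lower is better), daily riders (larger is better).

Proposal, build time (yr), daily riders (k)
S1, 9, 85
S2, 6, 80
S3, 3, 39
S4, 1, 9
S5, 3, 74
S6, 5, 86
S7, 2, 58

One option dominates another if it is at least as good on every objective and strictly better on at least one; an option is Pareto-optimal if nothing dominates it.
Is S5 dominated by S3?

S3 vs S5: S3 is worse on daily riders (39 vs 74), so it does not dominate S5.

No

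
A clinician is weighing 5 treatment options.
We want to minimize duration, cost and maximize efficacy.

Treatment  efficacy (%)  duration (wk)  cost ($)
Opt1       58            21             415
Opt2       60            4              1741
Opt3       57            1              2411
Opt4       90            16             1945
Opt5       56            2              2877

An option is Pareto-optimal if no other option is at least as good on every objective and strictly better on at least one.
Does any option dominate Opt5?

Opt3 vs Opt5: efficacy 57≥56, duration 1≤2, cost 2411≤2877 — Opt3 is at least as good on every objective and strictly better on at least one, so Opt3 dominates Opt5.

Yes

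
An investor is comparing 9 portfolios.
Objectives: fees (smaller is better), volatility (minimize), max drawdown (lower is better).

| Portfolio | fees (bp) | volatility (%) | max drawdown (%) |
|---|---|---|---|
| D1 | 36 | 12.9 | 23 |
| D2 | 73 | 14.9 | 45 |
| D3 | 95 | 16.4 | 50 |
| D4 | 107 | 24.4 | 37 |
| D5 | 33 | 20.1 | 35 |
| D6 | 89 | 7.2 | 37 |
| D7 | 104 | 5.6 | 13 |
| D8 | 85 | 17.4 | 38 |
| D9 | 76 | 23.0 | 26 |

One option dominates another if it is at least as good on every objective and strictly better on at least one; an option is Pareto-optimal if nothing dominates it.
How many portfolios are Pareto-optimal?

D1: not dominated.
D2: dominated by D1 (fees 36≤73, volatility 12.9≤14.9, max drawdown 23≤45).
D3: dominated by D1 (fees 36≤95, volatility 12.9≤16.4, max drawdown 23≤50).
D4: dominated by D1 (fees 36≤107, volatility 12.9≤24.4, max drawdown 23≤37).
D5: not dominated (best fees).
D6: not dominated.
D7: not dominated (best volatility).
D8: dominated by D1 (fees 36≤85, volatility 12.9≤17.4, max drawdown 23≤38).
D9: dominated by D1 (fees 36≤76, volatility 12.9≤23.0, max drawdown 23≤26).
Pareto-optimal: D1, D5, D6, D7 → 4.

4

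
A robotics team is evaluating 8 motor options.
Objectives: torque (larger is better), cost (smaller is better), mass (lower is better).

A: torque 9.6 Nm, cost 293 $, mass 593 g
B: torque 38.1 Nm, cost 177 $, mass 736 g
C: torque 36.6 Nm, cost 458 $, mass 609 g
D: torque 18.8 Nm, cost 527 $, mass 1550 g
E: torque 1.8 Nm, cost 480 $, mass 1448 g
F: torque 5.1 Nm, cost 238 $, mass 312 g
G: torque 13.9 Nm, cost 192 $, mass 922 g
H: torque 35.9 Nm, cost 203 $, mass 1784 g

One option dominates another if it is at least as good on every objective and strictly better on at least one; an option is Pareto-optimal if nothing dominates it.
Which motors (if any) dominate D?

B: torque 38.1≥18.8, cost 177≤527, mass 736≤1550 — dominates D.
C: torque 36.6≥18.8, cost 458≤527, mass 609≤1550 — dominates D.
Others (A, E, F, G, H) are each worse than D on at least one objective.

B, C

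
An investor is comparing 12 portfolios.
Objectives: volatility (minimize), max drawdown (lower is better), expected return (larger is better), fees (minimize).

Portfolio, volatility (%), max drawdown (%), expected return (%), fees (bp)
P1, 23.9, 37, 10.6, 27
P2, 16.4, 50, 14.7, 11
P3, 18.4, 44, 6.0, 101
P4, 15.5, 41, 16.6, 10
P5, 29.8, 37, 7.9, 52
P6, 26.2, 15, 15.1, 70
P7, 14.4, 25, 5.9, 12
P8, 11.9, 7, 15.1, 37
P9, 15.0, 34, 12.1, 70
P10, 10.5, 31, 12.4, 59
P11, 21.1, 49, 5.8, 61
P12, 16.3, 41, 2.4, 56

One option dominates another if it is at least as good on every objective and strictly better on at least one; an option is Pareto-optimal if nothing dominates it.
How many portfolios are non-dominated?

5

P1: not dominated.
P2: dominated by P4 (volatility 15.5≤16.4, max drawdown 41≤50, expected return 16.6≥14.7, fees 10≤11).
P3: dominated by P4 (volatility 15.5≤18.4, max drawdown 41≤44, expected return 16.6≥6.0, fees 10≤101).
P4: not dominated (best expected return).
P5: dominated by P1 (volatility 23.9≤29.8, max drawdown 37≤37, expected return 10.6≥7.9, fees 27≤52).
P6: dominated by P8 (volatility 11.9≤26.2, max drawdown 7≤15, expected return 15.1≥15.1, fees 37≤70).
P7: not dominated.
P8: not dominated (best max drawdown).
P9: dominated by P8 (volatility 11.9≤15.0, max drawdown 7≤34, expected return 15.1≥12.1, fees 37≤70).
P10: not dominated (best volatility).
P11: dominated by P4 (volatility 15.5≤21.1, max drawdown 41≤49, expected return 16.6≥5.8, fees 10≤61).
P12: dominated by P4 (volatility 15.5≤16.3, max drawdown 41≤41, expected return 16.6≥2.4, fees 10≤56).
Pareto-optimal: P1, P4, P7, P8, P10 → 5.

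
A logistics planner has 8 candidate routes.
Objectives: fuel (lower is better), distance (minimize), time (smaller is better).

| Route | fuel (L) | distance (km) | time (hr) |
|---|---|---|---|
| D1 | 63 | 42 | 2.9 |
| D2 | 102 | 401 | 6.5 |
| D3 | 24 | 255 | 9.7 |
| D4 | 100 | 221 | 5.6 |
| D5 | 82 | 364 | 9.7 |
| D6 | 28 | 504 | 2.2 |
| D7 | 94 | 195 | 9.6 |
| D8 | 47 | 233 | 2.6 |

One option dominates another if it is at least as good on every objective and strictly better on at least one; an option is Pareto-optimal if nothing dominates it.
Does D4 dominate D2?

Yes

D4 vs D2: fuel 100≤102, distance 221≤401, time 5.6≤6.5 — D4 is at least as good on every objective with at least one strict improvement.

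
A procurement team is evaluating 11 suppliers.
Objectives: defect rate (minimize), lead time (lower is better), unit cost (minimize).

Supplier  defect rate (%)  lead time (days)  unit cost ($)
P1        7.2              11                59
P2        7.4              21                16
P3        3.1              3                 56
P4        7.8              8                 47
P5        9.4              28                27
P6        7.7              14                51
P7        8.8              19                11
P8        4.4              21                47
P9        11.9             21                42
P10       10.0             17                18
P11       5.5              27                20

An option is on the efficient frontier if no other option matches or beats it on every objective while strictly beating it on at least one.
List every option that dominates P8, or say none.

none

P1: worse on defect rate (7.2 vs 4.4).
P2: worse on defect rate (7.4 vs 4.4).
P3: worse on unit cost (56 vs 47).
P4: worse on defect rate (7.8 vs 4.4).
P5: worse on defect rate (9.4 vs 4.4).
P6: worse on defect rate (7.7 vs 4.4).
P7: worse on defect rate (8.8 vs 4.4).
P9: worse on defect rate (11.9 vs 4.4).
P10: worse on defect rate (10.0 vs 4.4).
P11: worse on defect rate (5.5 vs 4.4).
No option dominates P8.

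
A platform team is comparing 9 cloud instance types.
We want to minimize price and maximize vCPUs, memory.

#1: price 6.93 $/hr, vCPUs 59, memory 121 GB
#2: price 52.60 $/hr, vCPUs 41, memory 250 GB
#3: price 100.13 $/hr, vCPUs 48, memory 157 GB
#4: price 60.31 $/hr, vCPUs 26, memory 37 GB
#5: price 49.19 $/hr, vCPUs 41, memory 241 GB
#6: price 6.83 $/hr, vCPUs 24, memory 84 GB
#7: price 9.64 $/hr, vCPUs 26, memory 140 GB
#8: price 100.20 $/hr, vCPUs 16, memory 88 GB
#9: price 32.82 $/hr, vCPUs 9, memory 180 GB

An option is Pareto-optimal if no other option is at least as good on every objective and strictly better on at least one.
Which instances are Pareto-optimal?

#1: not dominated (best vCPUs).
#2: not dominated (best memory).
#3: not dominated.
#4: dominated by #1 (price 6.93≤60.31, vCPUs 59≥26, memory 121≥37).
#5: not dominated.
#6: not dominated (best price).
#7: not dominated.
#8: dominated by #1 (price 6.93≤100.20, vCPUs 59≥16, memory 121≥88).
#9: not dominated.

#1, #2, #3, #5, #6, #7, #9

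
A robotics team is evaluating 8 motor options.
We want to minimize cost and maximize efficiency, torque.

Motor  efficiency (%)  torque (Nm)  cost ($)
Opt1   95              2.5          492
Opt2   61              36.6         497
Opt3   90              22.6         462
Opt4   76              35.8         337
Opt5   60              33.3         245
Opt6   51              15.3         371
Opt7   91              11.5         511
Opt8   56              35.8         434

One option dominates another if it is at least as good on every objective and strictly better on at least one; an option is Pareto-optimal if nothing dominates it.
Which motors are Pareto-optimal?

Opt1: not dominated (best efficiency).
Opt2: not dominated (best torque).
Opt3: not dominated.
Opt4: not dominated.
Opt5: not dominated (best cost).
Opt6: dominated by Opt4 (efficiency 76≥51, torque 35.8≥15.3, cost 337≤371).
Opt7: not dominated.
Opt8: dominated by Opt4 (efficiency 76≥56, torque 35.8≥35.8, cost 337≤434).

Opt1, Opt2, Opt3, Opt4, Opt5, Opt7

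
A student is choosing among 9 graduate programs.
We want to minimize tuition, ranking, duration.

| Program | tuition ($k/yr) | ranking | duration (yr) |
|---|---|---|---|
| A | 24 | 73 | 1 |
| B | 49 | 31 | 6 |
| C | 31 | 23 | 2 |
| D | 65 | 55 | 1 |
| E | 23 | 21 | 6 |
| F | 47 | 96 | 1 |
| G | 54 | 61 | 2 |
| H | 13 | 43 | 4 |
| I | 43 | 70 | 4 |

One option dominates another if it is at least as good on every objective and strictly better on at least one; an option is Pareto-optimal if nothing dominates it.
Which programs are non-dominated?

A: not dominated.
B: dominated by C (tuition 31≤49, ranking 23≤31, duration 2≤6).
C: not dominated.
D: not dominated.
E: not dominated (best ranking).
F: dominated by A (tuition 24≤47, ranking 73≤96, duration 1≤1).
G: dominated by C (tuition 31≤54, ranking 23≤61, duration 2≤2).
H: not dominated (best tuition).
I: dominated by C (tuition 31≤43, ranking 23≤70, duration 2≤4).

A, C, D, E, H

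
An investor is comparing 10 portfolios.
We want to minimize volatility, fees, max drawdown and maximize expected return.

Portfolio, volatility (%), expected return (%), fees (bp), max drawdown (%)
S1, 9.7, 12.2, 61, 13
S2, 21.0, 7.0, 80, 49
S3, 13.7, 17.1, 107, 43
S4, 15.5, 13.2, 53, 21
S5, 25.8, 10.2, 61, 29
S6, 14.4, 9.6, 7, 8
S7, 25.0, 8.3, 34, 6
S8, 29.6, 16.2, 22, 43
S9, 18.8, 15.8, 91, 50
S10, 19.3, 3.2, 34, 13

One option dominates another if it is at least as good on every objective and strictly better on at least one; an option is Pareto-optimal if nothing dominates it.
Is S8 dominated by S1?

No

S1 vs S8: S1 is worse on expected return (12.2 vs 16.2), so it does not dominate S8.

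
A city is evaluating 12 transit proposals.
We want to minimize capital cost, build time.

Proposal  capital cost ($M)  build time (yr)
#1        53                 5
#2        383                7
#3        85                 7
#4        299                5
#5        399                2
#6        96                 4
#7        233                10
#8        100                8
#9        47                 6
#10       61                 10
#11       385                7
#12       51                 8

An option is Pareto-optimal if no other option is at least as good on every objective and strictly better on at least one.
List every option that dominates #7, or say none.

#1, #3, #6, #8, #9, #10, #12

#1: capital cost 53≤233, build time 5≤10 — dominates #7.
#3: capital cost 85≤233, build time 7≤10 — dominates #7.
#6: capital cost 96≤233, build time 4≤10 — dominates #7.
#8: capital cost 100≤233, build time 8≤10 — dominates #7.
#9: capital cost 47≤233, build time 6≤10 — dominates #7.
#10: capital cost 61≤233, build time 10≤10 — dominates #7.
#12: capital cost 51≤233, build time 8≤10 — dominates #7.
Others (#2, #4, #5, #11) are each worse than #7 on at least one objective.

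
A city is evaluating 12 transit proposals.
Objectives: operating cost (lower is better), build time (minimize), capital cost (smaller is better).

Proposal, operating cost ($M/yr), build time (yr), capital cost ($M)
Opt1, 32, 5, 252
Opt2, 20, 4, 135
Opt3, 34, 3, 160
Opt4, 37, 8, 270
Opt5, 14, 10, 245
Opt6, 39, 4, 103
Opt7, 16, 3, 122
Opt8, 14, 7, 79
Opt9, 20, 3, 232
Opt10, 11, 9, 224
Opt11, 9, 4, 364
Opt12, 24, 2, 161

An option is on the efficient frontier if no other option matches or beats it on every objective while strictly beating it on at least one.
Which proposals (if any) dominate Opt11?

none

Opt1: worse on operating cost (32 vs 9).
Opt2: worse on operating cost (20 vs 9).
Opt3: worse on operating cost (34 vs 9).
Opt4: worse on operating cost (37 vs 9).
Opt5: worse on operating cost (14 vs 9).
Opt6: worse on operating cost (39 vs 9).
Opt7: worse on operating cost (16 vs 9).
Opt8: worse on operating cost (14 vs 9).
Opt9: worse on operating cost (20 vs 9).
Opt10: worse on operating cost (11 vs 9).
Opt12: worse on operating cost (24 vs 9).
No option dominates Opt11.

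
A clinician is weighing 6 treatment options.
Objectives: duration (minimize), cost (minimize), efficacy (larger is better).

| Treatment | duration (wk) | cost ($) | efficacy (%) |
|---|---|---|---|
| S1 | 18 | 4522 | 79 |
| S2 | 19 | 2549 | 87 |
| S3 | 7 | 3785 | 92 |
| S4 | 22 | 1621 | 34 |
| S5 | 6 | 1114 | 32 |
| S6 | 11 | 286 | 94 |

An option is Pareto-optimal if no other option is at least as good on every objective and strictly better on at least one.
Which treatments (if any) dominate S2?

S6

S6: duration 11≤19, cost 286≤2549, efficacy 94≥87 — dominates S2.
Others (S1, S3, S4, S5) are each worse than S2 on at least one objective.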